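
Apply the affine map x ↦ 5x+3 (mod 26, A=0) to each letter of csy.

c(2): 5·2+3=13 → n
s(18): 5·18+3=93≡15 → p
y(24): 5·24+3=123≡19 → t

npt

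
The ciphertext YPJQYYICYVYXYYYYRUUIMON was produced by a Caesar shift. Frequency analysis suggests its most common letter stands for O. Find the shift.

10

The most frequent ciphertext letter is Y (appears 9 times).
Y is position 24; O is position 14.
Shift = 10.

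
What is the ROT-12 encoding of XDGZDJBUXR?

JPSLPVNGJD

X(23): 23+12=35≡9 → J
D(3): 3+12=15 → P
G(6): 6+12=18 → S
Z(25): 25+12=37≡11 → L
D(3): 3+12=15 → P
J(9): 9+12=21 → V
B(1): 1+12=13 → N
U(20): 20+12=32≡6 → G
X(23): 23+12=35≡9 → J
R(17): 17+12=29≡3 → D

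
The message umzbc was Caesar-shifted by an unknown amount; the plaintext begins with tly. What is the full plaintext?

tlyab

From the crib: u(20)−t(19)=1, so the shift is 1.
Subtract 1 from each ciphertext letter:
u(20): 20−1=19 → t
m(12): 12−1=11 → l
z(25): 25−1=24 → y
b(1): 1−1=0 → a
c(2): 2−1=1 → b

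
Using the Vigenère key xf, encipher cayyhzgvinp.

Repeat the key across the message: xfxfxfxfxfx
c(2)+x(23): 25 → z
a(0)+f(5): 5 → f
y(24)+x(23): 47≡21 → v
y(24)+f(5): 29≡3 → d
h(7)+x(23): 30≡4 → e
z(25)+f(5): 30≡4 → e
g(6)+x(23): 29≡3 → d
v(21)+f(5): 26≡0 → a
i(8)+x(23): 31≡5 → f
n(13)+f(5): 18 → s
p(15)+x(23): 38≡12 → m

zfvdeedafsm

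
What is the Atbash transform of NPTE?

N(13) → M(12)
P(15) → K(10)
T(19) → G(6)
E(4) → V(21)

MKGV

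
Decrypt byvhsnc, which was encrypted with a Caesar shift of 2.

zwtfqla

b(1): 1−2=-1≡25 → z
y(24): 24−2=22 → w
v(21): 21−2=19 → t
h(7): 7−2=5 → f
s(18): 18−2=16 → q
n(13): 13−2=11 → l
c(2): 2−2=0 → a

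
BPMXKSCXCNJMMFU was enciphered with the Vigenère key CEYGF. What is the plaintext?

Repeat the key across the ciphertext: CEYGFCEYGFCEYGF
B(1)−C(2): -1≡25 → Z
P(15)−E(4): 11 → L
M(12)−Y(24): -12≡14 → O
X(23)−G(6): 17 → R
K(10)−F(5): 5 → F
S(18)−C(2): 16 → Q
C(2)−E(4): -2≡24 → Y
X(23)−Y(24): -1≡25 → Z
C(2)−G(6): -4≡22 → W
N(13)−F(5): 8 → I
J(9)−C(2): 7 → H
M(12)−E(4): 8 → I
M(12)−Y(24): -12≡14 → O
F(5)−G(6): -1≡25 → Z
U(20)−F(5): 15 → P

ZLORFQYZWIHIOZP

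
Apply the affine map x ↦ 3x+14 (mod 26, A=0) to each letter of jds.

pxq

j(9): 3·9+14=41≡15 → p
d(3): 3·3+14=23 → x
s(18): 3·18+14=68≡16 → q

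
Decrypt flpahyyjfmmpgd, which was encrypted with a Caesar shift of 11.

f(5): 5−11=-6≡20 → u
l(11): 11−11=0 → a
p(15): 15−11=4 → e
a(0): 0−11=-11≡15 → p
h(7): 7−11=-4≡22 → w
y(24): 24−11=13 → n
y(24): 24−11=13 → n
j(9): 9−11=-2≡24 → y
f(5): 5−11=-6≡20 → u
m(12): 12−11=1 → b
m(12): 12−11=1 → b
p(15): 15−11=4 → e
g(6): 6−11=-5≡21 → v
d(3): 3−11=-8≡18 → s

uaepwnnyubbevs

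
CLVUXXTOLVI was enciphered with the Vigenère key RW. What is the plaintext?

LPEYGBCSUZR

Repeat the key across the ciphertext: RWRWRWRWRWR
C(2)−R(17): -15≡11 → L
L(11)−W(22): -11≡15 → P
V(21)−R(17): 4 → E
U(20)−W(22): -2≡24 → Y
X(23)−R(17): 6 → G
X(23)−W(22): 1 → B
T(19)−R(17): 2 → C
O(14)−W(22): -8≡18 → S
L(11)−R(17): -6≡20 → U
V(21)−W(22): -1≡25 → Z
I(8)−R(17): -9≡17 → R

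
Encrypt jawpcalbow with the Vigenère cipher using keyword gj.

pjcyijrkuf

Repeat the key across the message: gjgjgjgjgj
j(9)+g(6): 15 → p
a(0)+j(9): 9 → j
w(22)+g(6): 28≡2 → c
p(15)+j(9): 24 → y
c(2)+g(6): 8 → i
a(0)+j(9): 9 → j
l(11)+g(6): 17 → r
b(1)+j(9): 10 → k
o(14)+g(6): 20 → u
w(22)+j(9): 31≡5 → f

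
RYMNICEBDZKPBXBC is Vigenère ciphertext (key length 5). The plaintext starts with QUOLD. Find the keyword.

BEYCF

Subtract each crib letter from the matching ciphertext letter (mod 26):
R(17)−Q(16)=1 → B
Y(24)−U(20)=4 → E
M(12)−O(14)=-2≡24 → Y
N(13)−L(11)=2 → C
I(8)−D(3)=5 → F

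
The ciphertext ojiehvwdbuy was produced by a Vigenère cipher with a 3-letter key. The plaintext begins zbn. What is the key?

Subtract each crib letter from the matching ciphertext letter (mod 26):
o(14)−z(25)=-11≡15 → p
j(9)−b(1)=8 → i
i(8)−n(13)=-5≡21 → v

piv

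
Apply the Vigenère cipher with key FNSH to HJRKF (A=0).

Repeat the key across the message: FNSHF
H(7)+F(5): 12 → M
J(9)+N(13): 22 → W
R(17)+S(18): 35≡9 → J
K(10)+H(7): 17 → R
F(5)+F(5): 10 → K

MWJRK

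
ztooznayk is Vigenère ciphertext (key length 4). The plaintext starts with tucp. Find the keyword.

gzmz

Subtract each crib letter from the matching ciphertext letter (mod 26):
z(25)−t(19)=6 → g
t(19)−u(20)=-1≡25 → z
o(14)−c(2)=12 → m
o(14)−p(15)=-1≡25 → z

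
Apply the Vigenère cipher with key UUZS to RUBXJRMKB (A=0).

Repeat the key across the message: UUZSUUZSU
R(17)+U(20): 37≡11 → L
U(20)+U(20): 40≡14 → O
B(1)+Z(25): 26≡0 → A
X(23)+S(18): 41≡15 → P
J(9)+U(20): 29≡3 → D
R(17)+U(20): 37≡11 → L
M(12)+Z(25): 37≡11 → L
K(10)+S(18): 28≡2 → C
B(1)+U(20): 21 → V

LOAPDLLCV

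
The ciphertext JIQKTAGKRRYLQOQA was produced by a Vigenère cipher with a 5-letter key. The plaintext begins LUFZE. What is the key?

YOLLP

Subtract each crib letter from the matching ciphertext letter (mod 26):
J(9)−L(11)=-2≡24 → Y
I(8)−U(20)=-12≡14 → O
Q(16)−F(5)=11 → L
K(10)−Z(25)=-15≡11 → L
T(19)−E(4)=15 → P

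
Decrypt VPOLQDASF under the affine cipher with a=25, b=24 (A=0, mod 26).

The inverse of 25 mod 26 is 25, since 25·25=625≡1. Apply D(y)=25·(y−24) mod 26:
V(21): 25·(21−24)=-75≡3 → D
P(15): 25·(15−24)=-225≡9 → J
O(14): 25·(14−24)=-250≡10 → K
L(11): 25·(11−24)=-325≡13 → N
Q(16): 25·(16−24)=-200≡8 → I
D(3): 25·(3−24)=-525≡21 → V
A(0): 25·(0−24)=-600≡24 → Y
S(18): 25·(18−24)=-150≡6 → G
F(5): 25·(5−24)=-475≡19 → T

DJKNIVYGT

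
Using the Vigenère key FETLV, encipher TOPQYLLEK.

Repeat the key across the message: FETLVFETL
T(19)+F(5): 24 → Y
O(14)+E(4): 18 → S
P(15)+T(19): 34≡8 → I
Q(16)+L(11): 27≡1 → B
Y(24)+V(21): 45≡19 → T
L(11)+F(5): 16 → Q
L(11)+E(4): 15 → P
E(4)+T(19): 23 → X
K(10)+L(11): 21 → V

YSIBTQPXV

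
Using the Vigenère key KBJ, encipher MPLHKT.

WQURLC

Repeat the key across the message: KBJKBJ
M(12)+K(10): 22 → W
P(15)+B(1): 16 → Q
L(11)+J(9): 20 → U
H(7)+K(10): 17 → R
K(10)+B(1): 11 → L
T(19)+J(9): 28≡2 → C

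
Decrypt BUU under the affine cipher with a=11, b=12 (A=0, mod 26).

The inverse of 11 mod 26 is 19, since 11·19=209≡1. Apply D(y)=19·(y−12) mod 26:
B(1): 19·(1−12)=-209≡25 → Z
U(20): 19·(20−12)=152≡22 → W
U(20): 19·(20−12)=152≡22 → W

ZWW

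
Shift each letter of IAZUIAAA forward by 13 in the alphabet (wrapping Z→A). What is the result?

VNMHVNNN

I(8): 8+13=21 → V
A(0): 0+13=13 → N
Z(25): 25+13=38≡12 → M
U(20): 20+13=33≡7 → H
I(8): 8+13=21 → V
A(0): 0+13=13 → N
A(0): 0+13=13 → N
A(0): 0+13=13 → N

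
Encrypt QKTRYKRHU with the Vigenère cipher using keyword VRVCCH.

LBOTARMYP

Repeat the key across the message: VRVCCHVRV
Q(16)+V(21): 37≡11 → L
K(10)+R(17): 27≡1 → B
T(19)+V(21): 40≡14 → O
R(17)+C(2): 19 → T
Y(24)+C(2): 26≡0 → A
K(10)+H(7): 17 → R
R(17)+V(21): 38≡12 → M
H(7)+R(17): 24 → Y
U(20)+V(21): 41≡15 → P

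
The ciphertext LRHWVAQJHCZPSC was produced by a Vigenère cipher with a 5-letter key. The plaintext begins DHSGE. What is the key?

IKPQR

Subtract each crib letter from the matching ciphertext letter (mod 26):
L(11)−D(3)=8 → I
R(17)−H(7)=10 → K
H(7)−S(18)=-11≡15 → P
W(22)−G(6)=16 → Q
V(21)−E(4)=17 → R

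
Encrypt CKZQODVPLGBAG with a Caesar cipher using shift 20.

C(2): 2+20=22 → W
K(10): 10+20=30≡4 → E
Z(25): 25+20=45≡19 → T
Q(16): 16+20=36≡10 → K
O(14): 14+20=34≡8 → I
D(3): 3+20=23 → X
V(21): 21+20=41≡15 → P
P(15): 15+20=35≡9 → J
L(11): 11+20=31≡5 → F
G(6): 6+20=26≡0 → A
B(1): 1+20=21 → V
A(0): 0+20=20 → U
G(6): 6+20=26≡0 → A

WETKIXPJFAVUA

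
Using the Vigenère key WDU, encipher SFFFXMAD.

Repeat the key across the message: WDUWDUWD
S(18)+W(22): 40≡14 → O
F(5)+D(3): 8 → I
F(5)+U(20): 25 → Z
F(5)+W(22): 27≡1 → B
X(23)+D(3): 26≡0 → A
M(12)+U(20): 32≡6 → G
A(0)+W(22): 22 → W
D(3)+D(3): 6 → G

OIZBAGWG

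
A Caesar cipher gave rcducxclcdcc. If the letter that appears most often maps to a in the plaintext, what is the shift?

2

The most frequent ciphertext letter is c (appears 6 times).
c is position 2; a is position 0.
Shift = 2.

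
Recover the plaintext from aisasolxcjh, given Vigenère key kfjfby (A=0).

Repeat the key across the ciphertext: kfjfbykfjfb
a(0)−k(10): -10≡16 → q
i(8)−f(5): 3 → d
s(18)−j(9): 9 → j
a(0)−f(5): -5≡21 → v
s(18)−b(1): 17 → r
o(14)−y(24): -10≡16 → q
l(11)−k(10): 1 → b
x(23)−f(5): 18 → s
c(2)−j(9): -7≡19 → t
j(9)−f(5): 4 → e
h(7)−b(1): 6 → g

qdjvrqbsteg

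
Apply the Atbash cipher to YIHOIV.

BRSLRE

Y(24) → B(1)
I(8) → R(17)
H(7) → S(18)
O(14) → L(11)
I(8) → R(17)
V(21) → E(4)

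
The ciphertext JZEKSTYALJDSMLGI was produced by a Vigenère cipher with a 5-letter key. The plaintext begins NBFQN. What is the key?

Subtract each crib letter from the matching ciphertext letter (mod 26):
J(9)−N(13)=-4≡22 → W
Z(25)−B(1)=24 → Y
E(4)−F(5)=-1≡25 → Z
K(10)−Q(16)=-6≡20 → U
S(18)−N(13)=5 → F

WYZUF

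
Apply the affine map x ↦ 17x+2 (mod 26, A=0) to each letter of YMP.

Y(24): 17·24+2=410≡20 → U
M(12): 17·12+2=206≡24 → Y
P(15): 17·15+2=257≡23 → X

UYX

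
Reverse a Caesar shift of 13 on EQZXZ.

RDMKM

E(4): 4−13=-9≡17 → R
Q(16): 16−13=3 → D
Z(25): 25−13=12 → M
X(23): 23−13=10 → K
Z(25): 25−13=12 → M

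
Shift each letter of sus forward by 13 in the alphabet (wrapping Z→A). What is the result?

fhf

s(18): 18+13=31≡5 → f
u(20): 20+13=33≡7 → h
s(18): 18+13=31≡5 → f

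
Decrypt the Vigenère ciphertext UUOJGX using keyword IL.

MJGYYM

Repeat the key across the ciphertext: ILILIL
U(20)−I(8): 12 → M
U(20)−L(11): 9 → J
O(14)−I(8): 6 → G
J(9)−L(11): -2≡24 → Y
G(6)−I(8): -2≡24 → Y
X(23)−L(11): 12 → M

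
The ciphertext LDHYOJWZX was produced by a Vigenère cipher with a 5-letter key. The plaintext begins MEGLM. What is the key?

ZZBNC

Subtract each crib letter from the matching ciphertext letter (mod 26):
L(11)−M(12)=-1≡25 → Z
D(3)−E(4)=-1≡25 → Z
H(7)−G(6)=1 → B
Y(24)−L(11)=13 → N
O(14)−M(12)=2 → C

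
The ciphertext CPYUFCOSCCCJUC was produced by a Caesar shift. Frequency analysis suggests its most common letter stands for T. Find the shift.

9

The most frequent ciphertext letter is C (appears 6 times).
C is position 2; T is position 19.
Shift = -17≡9.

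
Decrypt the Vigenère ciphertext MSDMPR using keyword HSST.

Repeat the key across the ciphertext: HSSTHS
M(12)−H(7): 5 → F
S(18)−S(18): 0 → A
D(3)−S(18): -15≡11 → L
M(12)−T(19): -7≡19 → T
P(15)−H(7): 8 → I
R(17)−S(18): -1≡25 → Z

FALTIZ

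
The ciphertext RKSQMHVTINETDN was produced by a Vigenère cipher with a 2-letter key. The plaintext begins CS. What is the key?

PS

Subtract each crib letter from the matching ciphertext letter (mod 26):
R(17)−C(2)=15 → P
K(10)−S(18)=-8≡18 → S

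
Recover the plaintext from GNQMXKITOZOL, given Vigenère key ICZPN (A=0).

YLRXKCGUZMGJ

Repeat the key across the ciphertext: ICZPNICZPNIC
G(6)−I(8): -2≡24 → Y
N(13)−C(2): 11 → L
Q(16)−Z(25): -9≡17 → R
M(12)−P(15): -3≡23 → X
X(23)−N(13): 10 → K
K(10)−I(8): 2 → C
I(8)−C(2): 6 → G
T(19)−Z(25): -6≡20 → U
O(14)−P(15): -1≡25 → Z
Z(25)−N(13): 12 → M
O(14)−I(8): 6 → G
L(11)−C(2): 9 → J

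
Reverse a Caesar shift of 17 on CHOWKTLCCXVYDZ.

C(2): 2−17=-15≡11 → L
H(7): 7−17=-10≡16 → Q
O(14): 14−17=-3≡23 → X
W(22): 22−17=5 → F
K(10): 10−17=-7≡19 → T
T(19): 19−17=2 → C
L(11): 11−17=-6≡20 → U
C(2): 2−17=-15≡11 → L
C(2): 2−17=-15≡11 → L
X(23): 23−17=6 → G
V(21): 21−17=4 → E
Y(24): 24−17=7 → H
D(3): 3−17=-14≡12 → M
Z(25): 25−17=8 → I

LQXFTCULLGEHMI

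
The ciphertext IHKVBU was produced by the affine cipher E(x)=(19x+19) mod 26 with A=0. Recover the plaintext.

JYFWKL

The inverse of 19 mod 26 is 11, since 19·11=209≡1. Apply D(y)=11·(y−19) mod 26:
I(8): 11·(8−19)=-121≡9 → J
H(7): 11·(7−19)=-132≡24 → Y
K(10): 11·(10−19)=-99≡5 → F
V(21): 11·(21−19)=22 → W
B(1): 11·(1−19)=-198≡10 → K
U(20): 11·(20−19)=11 → L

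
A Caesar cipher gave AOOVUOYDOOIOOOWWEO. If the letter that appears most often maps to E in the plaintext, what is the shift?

10

The most frequent ciphertext letter is O (appears 9 times).
O is position 14; E is position 4.
Shift = 10.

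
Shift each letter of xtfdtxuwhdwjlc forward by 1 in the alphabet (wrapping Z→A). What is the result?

x(23): 23+1=24 → y
t(19): 19+1=20 → u
f(5): 5+1=6 → g
d(3): 3+1=4 → e
t(19): 19+1=20 → u
x(23): 23+1=24 → y
u(20): 20+1=21 → v
w(22): 22+1=23 → x
h(7): 7+1=8 → i
d(3): 3+1=4 → e
w(22): 22+1=23 → x
j(9): 9+1=10 → k
l(11): 11+1=12 → m
c(2): 2+1=3 → d

yugeuyvxiexkmd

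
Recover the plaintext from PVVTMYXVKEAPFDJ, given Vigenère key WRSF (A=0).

TEDOQHFQONIKJMR

Repeat the key across the ciphertext: WRSFWRSFWRSFWRS
P(15)−W(22): -7≡19 → T
V(21)−R(17): 4 → E
V(21)−S(18): 3 → D
T(19)−F(5): 14 → O
M(12)−W(22): -10≡16 → Q
Y(24)−R(17): 7 → H
X(23)−S(18): 5 → F
V(21)−F(5): 16 → Q
K(10)−W(22): -12≡14 → O
E(4)−R(17): -13≡13 → N
A(0)−S(18): -18≡8 → I
P(15)−F(5): 10 → K
F(5)−W(22): -17≡9 → J
D(3)−R(17): -14≡12 → M
J(9)−S(18): -9≡17 → R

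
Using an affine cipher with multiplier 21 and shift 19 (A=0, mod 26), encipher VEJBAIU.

V(21): 21·21+19=460≡18 → S
E(4): 21·4+19=103≡25 → Z
J(9): 21·9+19=208≡0 → A
B(1): 21·1+19=40≡14 → O
A(0): 21·0+19=19 → T
I(8): 21·8+19=187≡5 → F
U(20): 21·20+19=439≡23 → X

SZAOTFX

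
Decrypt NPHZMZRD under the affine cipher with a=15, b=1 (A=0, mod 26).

The inverse of 15 mod 26 is 7, since 15·7=105≡1. Apply D(y)=7·(y−1) mod 26:
N(13): 7·(13−1)=84≡6 → G
P(15): 7·(15−1)=98≡20 → U
H(7): 7·(7−1)=42≡16 → Q
Z(25): 7·(25−1)=168≡12 → M
M(12): 7·(12−1)=77≡25 → Z
Z(25): 7·(25−1)=168≡12 → M
R(17): 7·(17−1)=112≡8 → I
D(3): 7·(3−1)=14 → O

GUQMZMIO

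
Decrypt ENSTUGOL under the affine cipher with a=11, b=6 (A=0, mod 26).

ODUNGAWR

The inverse of 11 mod 26 is 19, since 11·19=209≡1. Apply D(y)=19·(y−6) mod 26:
E(4): 19·(4−6)=-38≡14 → O
N(13): 19·(13−6)=133≡3 → D
S(18): 19·(18−6)=228≡20 → U
T(19): 19·(19−6)=247≡13 → N
U(20): 19·(20−6)=266≡6 → G
G(6): 19·(6−6)=0 → A
O(14): 19·(14−6)=152≡22 → W
L(11): 19·(11−6)=95≡17 → R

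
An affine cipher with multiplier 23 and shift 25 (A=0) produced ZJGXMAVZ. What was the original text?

AOPSNRKA

The inverse of 23 mod 26 is 17, since 23·17=391≡1. Apply D(y)=17·(y−25) mod 26:
Z(25): 17·(25−25)=0 → A
J(9): 17·(9−25)=-272≡14 → O
G(6): 17·(6−25)=-323≡15 → P
X(23): 17·(23−25)=-34≡18 → S
M(12): 17·(12−25)=-221≡13 → N
A(0): 17·(0−25)=-425≡17 → R
V(21): 17·(21−25)=-68≡10 → K
Z(25): 17·(25−25)=0 → A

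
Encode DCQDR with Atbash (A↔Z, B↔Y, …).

D(3) → W(22)
C(2) → X(23)
Q(16) → J(9)
D(3) → W(22)
R(17) → I(8)

WXJWI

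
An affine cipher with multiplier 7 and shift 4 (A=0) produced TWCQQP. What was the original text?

The inverse of 7 mod 26 is 15, since 7·15=105≡1. Apply D(y)=15·(y−4) mod 26:
T(19): 15·(19−4)=225≡17 → R
W(22): 15·(22−4)=270≡10 → K
C(2): 15·(2−4)=-30≡22 → W
Q(16): 15·(16−4)=180≡24 → Y
Q(16): 15·(16−4)=180≡24 → Y
P(15): 15·(15−4)=165≡9 → J

RKWYYJ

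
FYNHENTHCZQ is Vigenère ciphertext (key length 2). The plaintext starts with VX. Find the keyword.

KB

Subtract each crib letter from the matching ciphertext letter (mod 26):
F(5)−V(21)=-16≡10 → K
Y(24)−X(23)=1 → B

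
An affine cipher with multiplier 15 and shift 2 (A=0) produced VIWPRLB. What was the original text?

The inverse of 15 mod 26 is 7, since 15·7=105≡1. Apply D(y)=7·(y−2) mod 26:
V(21): 7·(21−2)=133≡3 → D
I(8): 7·(8−2)=42≡16 → Q
W(22): 7·(22−2)=140≡10 → K
P(15): 7·(15−2)=91≡13 → N
R(17): 7·(17−2)=105≡1 → B
L(11): 7·(11−2)=63≡11 → L
B(1): 7·(1−2)=-7≡19 → T

DQKNBLT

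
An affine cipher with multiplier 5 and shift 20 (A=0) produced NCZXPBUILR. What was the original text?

The inverse of 5 mod 26 is 21, since 5·21=105≡1. Apply D(y)=21·(y−20) mod 26:
N(13): 21·(13−20)=-147≡9 → J
C(2): 21·(2−20)=-378≡12 → M
Z(25): 21·(25−20)=105≡1 → B
X(23): 21·(23−20)=63≡11 → L
P(15): 21·(15−20)=-105≡25 → Z
B(1): 21·(1−20)=-399≡17 → R
U(20): 21·(20−20)=0 → A
I(8): 21·(8−20)=-252≡8 → I
L(11): 21·(11−20)=-189≡19 → T
R(17): 21·(17−20)=-63≡15 → P

JMBLZRAITP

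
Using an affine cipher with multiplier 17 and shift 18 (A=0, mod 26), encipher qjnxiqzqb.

epftyebej

q(16): 17·16+18=290≡4 → e
j(9): 17·9+18=171≡15 → p
n(13): 17·13+18=239≡5 → f
x(23): 17·23+18=409≡19 → t
i(8): 17·8+18=154≡24 → y
q(16): 17·16+18=290≡4 → e
z(25): 17·25+18=443≡1 → b
q(16): 17·16+18=290≡4 → e
b(1): 17·1+18=35≡9 → j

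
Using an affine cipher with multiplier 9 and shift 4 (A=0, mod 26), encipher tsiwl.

tkyuz

t(19): 9·19+4=175≡19 → t
s(18): 9·18+4=166≡10 → k
i(8): 9·8+4=76≡24 → y
w(22): 9·22+4=202≡20 → u
l(11): 9·11+4=103≡25 → z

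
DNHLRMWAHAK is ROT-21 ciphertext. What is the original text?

D(3): 3−21=-18≡8 → I
N(13): 13−21=-8≡18 → S
H(7): 7−21=-14≡12 → M
L(11): 11−21=-10≡16 → Q
R(17): 17−21=-4≡22 → W
M(12): 12−21=-9≡17 → R
W(22): 22−21=1 → B
A(0): 0−21=-21≡5 → F
H(7): 7−21=-14≡12 → M
A(0): 0−21=-21≡5 → F
K(10): 10−21=-11≡15 → P

ISMQWRBFMFP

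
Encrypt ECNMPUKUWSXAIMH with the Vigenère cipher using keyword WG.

Repeat the key across the message: WGWGWGWGWGWGWGW
E(4)+W(22): 26≡0 → A
C(2)+G(6): 8 → I
N(13)+W(22): 35≡9 → J
M(12)+G(6): 18 → S
P(15)+W(22): 37≡11 → L
U(20)+G(6): 26≡0 → A
K(10)+W(22): 32≡6 → G
U(20)+G(6): 26≡0 → A
W(22)+W(22): 44≡18 → S
S(18)+G(6): 24 → Y
X(23)+W(22): 45≡19 → T
A(0)+G(6): 6 → G
I(8)+W(22): 30≡4 → E
M(12)+G(6): 18 → S
H(7)+W(22): 29≡3 → D

AIJSLAGASYTGESD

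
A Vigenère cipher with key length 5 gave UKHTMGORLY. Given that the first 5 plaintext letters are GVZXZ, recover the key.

Subtract each crib letter from the matching ciphertext letter (mod 26):
U(20)−G(6)=14 → O
K(10)−V(21)=-11≡15 → P
H(7)−Z(25)=-18≡8 → I
T(19)−X(23)=-4≡22 → W
M(12)−Z(25)=-13≡13 → N

OPIWN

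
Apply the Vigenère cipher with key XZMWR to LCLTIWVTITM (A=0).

IBXPZTUFEKJ

Repeat the key across the message: XZMWRXZMWRX
L(11)+X(23): 34≡8 → I
C(2)+Z(25): 27≡1 → B
L(11)+M(12): 23 → X
T(19)+W(22): 41≡15 → P
I(8)+R(17): 25 → Z
W(22)+X(23): 45≡19 → T
V(21)+Z(25): 46≡20 → U
T(19)+M(12): 31≡5 → F
I(8)+W(22): 30≡4 → E
T(19)+R(17): 36≡10 → K
M(12)+X(23): 35≡9 → J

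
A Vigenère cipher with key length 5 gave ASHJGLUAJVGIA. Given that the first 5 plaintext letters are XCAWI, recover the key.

DQHNY

Subtract each crib letter from the matching ciphertext letter (mod 26):
A(0)−X(23)=-23≡3 → D
S(18)−C(2)=16 → Q
H(7)−A(0)=7 → H
J(9)−W(22)=-13≡13 → N
G(6)−I(8)=-2≡24 → Y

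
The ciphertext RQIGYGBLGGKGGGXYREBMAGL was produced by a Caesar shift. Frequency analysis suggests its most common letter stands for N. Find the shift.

19

The most frequent ciphertext letter is G (appears 8 times).
G is position 6; N is position 13.
Shift = -7≡19.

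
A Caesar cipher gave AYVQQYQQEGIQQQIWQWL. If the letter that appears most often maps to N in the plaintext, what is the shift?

The most frequent ciphertext letter is Q (appears 8 times).
Q is position 16; N is position 13.
Shift = 3.

3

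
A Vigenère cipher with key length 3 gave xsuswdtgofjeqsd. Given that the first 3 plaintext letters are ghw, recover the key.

Subtract each crib letter from the matching ciphertext letter (mod 26):
x(23)−g(6)=17 → r
s(18)−h(7)=11 → l
u(20)−w(22)=-2≡24 → y

rly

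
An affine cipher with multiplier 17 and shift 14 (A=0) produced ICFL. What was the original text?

SKBJ

The inverse of 17 mod 26 is 23, since 17·23=391≡1. Apply D(y)=23·(y−14) mod 26:
I(8): 23·(8−14)=-138≡18 → S
C(2): 23·(2−14)=-276≡10 → K
F(5): 23·(5−14)=-207≡1 → B
L(11): 23·(11−14)=-69≡9 → J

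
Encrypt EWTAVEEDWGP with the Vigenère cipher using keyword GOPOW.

KKIORKSSKCV

Repeat the key across the message: GOPOWGOPOWG
E(4)+G(6): 10 → K
W(22)+O(14): 36≡10 → K
T(19)+P(15): 34≡8 → I
A(0)+O(14): 14 → O
V(21)+W(22): 43≡17 → R
E(4)+G(6): 10 → K
E(4)+O(14): 18 → S
D(3)+P(15): 18 → S
W(22)+O(14): 36≡10 → K
G(6)+W(22): 28≡2 → C
P(15)+G(6): 21 → V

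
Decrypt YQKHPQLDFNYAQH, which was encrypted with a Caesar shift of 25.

ZRLIQRMEGOZBRI

Y(24): 24−25=-1≡25 → Z
Q(16): 16−25=-9≡17 → R
K(10): 10−25=-15≡11 → L
H(7): 7−25=-18≡8 → I
P(15): 15−25=-10≡16 → Q
Q(16): 16−25=-9≡17 → R
L(11): 11−25=-14≡12 → M
D(3): 3−25=-22≡4 → E
F(5): 5−25=-20≡6 → G
N(13): 13−25=-12≡14 → O
Y(24): 24−25=-1≡25 → Z
A(0): 0−25=-25≡1 → B
Q(16): 16−25=-9≡17 → R
H(7): 7−25=-18≡8 → I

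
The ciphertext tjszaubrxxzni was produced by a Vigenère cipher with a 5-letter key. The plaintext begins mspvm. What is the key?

hrdeo

Subtract each crib letter from the matching ciphertext letter (mod 26):
t(19)−m(12)=7 → h
j(9)−s(18)=-9≡17 → r
s(18)−p(15)=3 → d
z(25)−v(21)=4 → e
a(0)−m(12)=-12≡14 → o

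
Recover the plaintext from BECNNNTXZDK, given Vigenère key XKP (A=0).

EUNQDYWNKGA

Repeat the key across the ciphertext: XKPXKPXKPXK
B(1)−X(23): -22≡4 → E
E(4)−K(10): -6≡20 → U
C(2)−P(15): -13≡13 → N
N(13)−X(23): -10≡16 → Q
N(13)−K(10): 3 → D
N(13)−P(15): -2≡24 → Y
T(19)−X(23): -4≡22 → W
X(23)−K(10): 13 → N
Z(25)−P(15): 10 → K
D(3)−X(23): -20≡6 → G
K(10)−K(10): 0 → A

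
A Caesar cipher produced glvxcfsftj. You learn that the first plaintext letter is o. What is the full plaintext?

From the crib: g(6)−o(14)=-8≡18, so the shift is 18.
Subtract 18 from each ciphertext letter:
g(6): 6−18=-12≡14 → o
l(11): 11−18=-7≡19 → t
v(21): 21−18=3 → d
x(23): 23−18=5 → f
c(2): 2−18=-16≡10 → k
f(5): 5−18=-13≡13 → n
s(18): 18−18=0 → a
f(5): 5−18=-13≡13 → n
t(19): 19−18=1 → b
j(9): 9−18=-9≡17 → r

otdfknanbr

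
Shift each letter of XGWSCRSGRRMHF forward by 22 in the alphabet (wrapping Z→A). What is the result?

X(23): 23+22=45≡19 → T
G(6): 6+22=28≡2 → C
W(22): 22+22=44≡18 → S
S(18): 18+22=40≡14 → O
C(2): 2+22=24 → Y
R(17): 17+22=39≡13 → N
S(18): 18+22=40≡14 → O
G(6): 6+22=28≡2 → C
R(17): 17+22=39≡13 → N
R(17): 17+22=39≡13 → N
M(12): 12+22=34≡8 → I
H(7): 7+22=29≡3 → D
F(5): 5+22=27≡1 → B

TCSOYNOCNNIDB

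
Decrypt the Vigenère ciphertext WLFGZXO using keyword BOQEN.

VXPCMWA

Repeat the key across the ciphertext: BOQENBO
W(22)−B(1): 21 → V
L(11)−O(14): -3≡23 → X
F(5)−Q(16): -11≡15 → P
G(6)−E(4): 2 → C
Z(25)−N(13): 12 → M
X(23)−B(1): 22 → W
O(14)−O(14): 0 → A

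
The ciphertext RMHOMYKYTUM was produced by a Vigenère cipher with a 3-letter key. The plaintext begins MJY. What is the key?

Subtract each crib letter from the matching ciphertext letter (mod 26):
R(17)−M(12)=5 → F
M(12)−J(9)=3 → D
H(7)−Y(24)=-17≡9 → J

FDJ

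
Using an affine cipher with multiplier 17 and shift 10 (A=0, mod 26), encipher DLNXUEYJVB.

JPXLMACHDB

D(3): 17·3+10=61≡9 → J
L(11): 17·11+10=197≡15 → P
N(13): 17·13+10=231≡23 → X
X(23): 17·23+10=401≡11 → L
U(20): 17·20+10=350≡12 → M
E(4): 17·4+10=78≡0 → A
Y(24): 17·24+10=418≡2 → C
J(9): 17·9+10=163≡7 → H
V(21): 17·21+10=367≡3 → D
B(1): 17·1+10=27≡1 → B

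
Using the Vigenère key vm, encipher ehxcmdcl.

Repeat the key across the message: vmvmvmvm
e(4)+v(21): 25 → z
h(7)+m(12): 19 → t
x(23)+v(21): 44≡18 → s
c(2)+m(12): 14 → o
m(12)+v(21): 33≡7 → h
d(3)+m(12): 15 → p
c(2)+v(21): 23 → x
l(11)+m(12): 23 → x

ztsohpxx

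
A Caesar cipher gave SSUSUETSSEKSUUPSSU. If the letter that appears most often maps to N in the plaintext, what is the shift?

The most frequent ciphertext letter is S (appears 8 times).
S is position 18; N is position 13.
Shift = 5.

5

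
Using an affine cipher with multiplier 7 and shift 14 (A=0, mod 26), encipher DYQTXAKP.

JAWRTOGP

D(3): 7·3+14=35≡9 → J
Y(24): 7·24+14=182≡0 → A
Q(16): 7·16+14=126≡22 → W
T(19): 7·19+14=147≡17 → R
X(23): 7·23+14=175≡19 → T
A(0): 7·0+14=14 → O
K(10): 7·10+14=84≡6 → G
P(15): 7·15+14=119≡15 → P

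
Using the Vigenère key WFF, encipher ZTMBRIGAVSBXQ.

Repeat the key across the message: WFFWFFWFFWFFW
Z(25)+W(22): 47≡21 → V
T(19)+F(5): 24 → Y
M(12)+F(5): 17 → R
B(1)+W(22): 23 → X
R(17)+F(5): 22 → W
I(8)+F(5): 13 → N
G(6)+W(22): 28≡2 → C
A(0)+F(5): 5 → F
V(21)+F(5): 26≡0 → A
S(18)+W(22): 40≡14 → O
B(1)+F(5): 6 → G
X(23)+F(5): 28≡2 → C
Q(16)+W(22): 38≡12 → M

VYRXWNCFAOGCM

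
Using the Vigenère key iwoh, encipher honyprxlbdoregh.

Repeat the key across the message: iwohiwohiwohiwo
h(7)+i(8): 15 → p
o(14)+w(22): 36≡10 → k
n(13)+o(14): 27≡1 → b
y(24)+h(7): 31≡5 → f
p(15)+i(8): 23 → x
r(17)+w(22): 39≡13 → n
x(23)+o(14): 37≡11 → l
l(11)+h(7): 18 → s
b(1)+i(8): 9 → j
d(3)+w(22): 25 → z
o(14)+o(14): 28≡2 → c
r(17)+h(7): 24 → y
e(4)+i(8): 12 → m
g(6)+w(22): 28≡2 → c
h(7)+o(14): 21 → v

pkbfxnlsjzcymcv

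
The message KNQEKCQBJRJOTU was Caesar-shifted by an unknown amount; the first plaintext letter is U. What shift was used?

From the crib: K(10)−U(20)=-10≡16, so the shift is 16.

16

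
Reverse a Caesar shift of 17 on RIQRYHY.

R(17): 17−17=0 → A
I(8): 8−17=-9≡17 → R
Q(16): 16−17=-1≡25 → Z
R(17): 17−17=0 → A
Y(24): 24−17=7 → H
H(7): 7−17=-10≡16 → Q
Y(24): 24−17=7 → H

ARZAHQH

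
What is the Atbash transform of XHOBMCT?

CSLYNXG

X(23) → C(2)
H(7) → S(18)
O(14) → L(11)
B(1) → Y(24)
M(12) → N(13)
C(2) → X(23)
T(19) → G(6)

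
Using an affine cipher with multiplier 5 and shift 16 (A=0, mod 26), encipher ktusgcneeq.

ohmcuadkks

k(10): 5·10+16=66≡14 → o
t(19): 5·19+16=111≡7 → h
u(20): 5·20+16=116≡12 → m
s(18): 5·18+16=106≡2 → c
g(6): 5·6+16=46≡20 → u
c(2): 5·2+16=26≡0 → a
n(13): 5·13+16=81≡3 → d
e(4): 5·4+16=36≡10 → k
e(4): 5·4+16=36≡10 → k
q(16): 5·16+16=96≡18 → s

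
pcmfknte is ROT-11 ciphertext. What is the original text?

erbuzcit

p(15): 15−11=4 → e
c(2): 2−11=-9≡17 → r
m(12): 12−11=1 → b
f(5): 5−11=-6≡20 → u
k(10): 10−11=-1≡25 → z
n(13): 13−11=2 → c
t(19): 19−11=8 → i
e(4): 4−11=-7≡19 → t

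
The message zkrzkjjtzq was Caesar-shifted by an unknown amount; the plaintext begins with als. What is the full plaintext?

alsalkkuar

From the crib: z(25)−a(0)=25, so the shift is 25.
Subtract 25 from each ciphertext letter:
z(25): 25−25=0 → a
k(10): 10−25=-15≡11 → l
r(17): 17−25=-8≡18 → s
z(25): 25−25=0 → a
k(10): 10−25=-15≡11 → l
j(9): 9−25=-16≡10 → k
j(9): 9−25=-16≡10 → k
t(19): 19−25=-6≡20 → u
z(25): 25−25=0 → a
q(16): 16−25=-9≡17 → r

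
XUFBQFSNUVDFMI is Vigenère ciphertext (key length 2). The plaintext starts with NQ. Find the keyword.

KE

Subtract each crib letter from the matching ciphertext letter (mod 26):
X(23)−N(13)=10 → K
U(20)−Q(16)=4 → E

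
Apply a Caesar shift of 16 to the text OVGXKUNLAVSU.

ELWNAKDBQLIK

O(14): 14+16=30≡4 → E
V(21): 21+16=37≡11 → L
G(6): 6+16=22 → W
X(23): 23+16=39≡13 → N
K(10): 10+16=26≡0 → A
U(20): 20+16=36≡10 → K
N(13): 13+16=29≡3 → D
L(11): 11+16=27≡1 → B
A(0): 0+16=16 → Q
V(21): 21+16=37≡11 → L
S(18): 18+16=34≡8 → I
U(20): 20+16=36≡10 → K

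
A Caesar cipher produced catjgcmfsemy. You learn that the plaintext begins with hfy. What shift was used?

21

From the crib: c(2)−h(7)=-5≡21, so the shift is 21.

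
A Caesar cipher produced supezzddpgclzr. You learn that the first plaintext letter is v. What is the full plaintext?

From the crib: s(18)−v(21)=-3≡23, so the shift is 23.
Subtract 23 from each ciphertext letter:
s(18): 18−23=-5≡21 → v
u(20): 20−23=-3≡23 → x
p(15): 15−23=-8≡18 → s
e(4): 4−23=-19≡7 → h
z(25): 25−23=2 → c
z(25): 25−23=2 → c
d(3): 3−23=-20≡6 → g
d(3): 3−23=-20≡6 → g
p(15): 15−23=-8≡18 → s
g(6): 6−23=-17≡9 → j
c(2): 2−23=-21≡5 → f
l(11): 11−23=-12≡14 → o
z(25): 25−23=2 → c
r(17): 17−23=-6≡20 → u

vxshccggsjfocu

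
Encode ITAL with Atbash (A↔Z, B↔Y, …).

RGZO

I(8) → R(17)
T(19) → G(6)
A(0) → Z(25)
L(11) → O(14)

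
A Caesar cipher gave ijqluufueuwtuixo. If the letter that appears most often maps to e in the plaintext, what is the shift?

16

The most frequent ciphertext letter is u (appears 5 times).
u is position 20; e is position 4.
Shift = 16.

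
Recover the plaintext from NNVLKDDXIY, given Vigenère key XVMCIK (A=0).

QSJJCTGCWW

Repeat the key across the ciphertext: XVMCIKXVMC
N(13)−X(23): -10≡16 → Q
N(13)−V(21): -8≡18 → S
V(21)−M(12): 9 → J
L(11)−C(2): 9 → J
K(10)−I(8): 2 → C
D(3)−K(10): -7≡19 → T
D(3)−X(23): -20≡6 → G
X(23)−V(21): 2 → C
I(8)−M(12): -4≡22 → W
Y(24)−C(2): 22 → W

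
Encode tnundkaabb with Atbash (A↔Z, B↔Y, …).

gmfmwpzzyy

t(19) → g(6)
n(13) → m(12)
u(20) → f(5)
n(13) → m(12)
d(3) → w(22)
k(10) → p(15)
a(0) → z(25)
a(0) → z(25)
b(1) → y(24)
b(1) → y(24)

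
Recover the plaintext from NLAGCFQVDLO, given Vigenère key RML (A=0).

WZPPQUZJSUC

Repeat the key across the ciphertext: RMLRMLRMLRM
N(13)−R(17): -4≡22 → W
L(11)−M(12): -1≡25 → Z
A(0)−L(11): -11≡15 → P
G(6)−R(17): -11≡15 → P
C(2)−M(12): -10≡16 → Q
F(5)−L(11): -6≡20 → U
Q(16)−R(17): -1≡25 → Z
V(21)−M(12): 9 → J
D(3)−L(11): -8≡18 → S
L(11)−R(17): -6≡20 → U
O(14)−M(12): 2 → C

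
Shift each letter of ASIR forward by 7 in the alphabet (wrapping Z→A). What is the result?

A(0): 0+7=7 → H
S(18): 18+7=25 → Z
I(8): 8+7=15 → P
R(17): 17+7=24 → Y

HZPY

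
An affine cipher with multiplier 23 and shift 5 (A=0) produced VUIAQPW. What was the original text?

The inverse of 23 mod 26 is 17, since 23·17=391≡1. Apply D(y)=17·(y−5) mod 26:
V(21): 17·(21−5)=272≡12 → M
U(20): 17·(20−5)=255≡21 → V
I(8): 17·(8−5)=51≡25 → Z
A(0): 17·(0−5)=-85≡19 → T
Q(16): 17·(16−5)=187≡5 → F
P(15): 17·(15−5)=170≡14 → O
W(22): 17·(22−5)=289≡3 → D

MVZTFOD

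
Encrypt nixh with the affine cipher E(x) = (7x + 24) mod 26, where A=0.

lcdv

n(13): 7·13+24=115≡11 → l
i(8): 7·8+24=80≡2 → c
x(23): 7·23+24=185≡3 → d
h(7): 7·7+24=73≡21 → v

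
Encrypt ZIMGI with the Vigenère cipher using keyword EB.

Repeat the key across the message: EBEBE
Z(25)+E(4): 29≡3 → D
I(8)+B(1): 9 → J
M(12)+E(4): 16 → Q
G(6)+B(1): 7 → H
I(8)+E(4): 12 → M

DJQHM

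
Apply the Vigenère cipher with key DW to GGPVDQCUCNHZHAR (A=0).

Repeat the key across the message: DWDWDWDWDWDWDWD
G(6)+D(3): 9 → J
G(6)+W(22): 28≡2 → C
P(15)+D(3): 18 → S
V(21)+W(22): 43≡17 → R
D(3)+D(3): 6 → G
Q(16)+W(22): 38≡12 → M
C(2)+D(3): 5 → F
U(20)+W(22): 42≡16 → Q
C(2)+D(3): 5 → F
N(13)+W(22): 35≡9 → J
H(7)+D(3): 10 → K
Z(25)+W(22): 47≡21 → V
H(7)+D(3): 10 → K
A(0)+W(22): 22 → W
R(17)+D(3): 20 → U

JCSRGMFQFJKVKWU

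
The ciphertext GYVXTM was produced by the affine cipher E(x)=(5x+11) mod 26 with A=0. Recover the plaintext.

The inverse of 5 mod 26 is 21, since 5·21=105≡1. Apply D(y)=21·(y−11) mod 26:
G(6): 21·(6−11)=-105≡25 → Z
Y(24): 21·(24−11)=273≡13 → N
V(21): 21·(21−11)=210≡2 → C
X(23): 21·(23−11)=252≡18 → S
T(19): 21·(19−11)=168≡12 → M
M(12): 21·(12−11)=21 → V

ZNCSMV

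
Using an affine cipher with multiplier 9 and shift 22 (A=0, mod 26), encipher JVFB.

J(9): 9·9+22=103≡25 → Z
V(21): 9·21+22=211≡3 → D
F(5): 9·5+22=67≡15 → P
B(1): 9·1+22=31≡5 → F

ZDPF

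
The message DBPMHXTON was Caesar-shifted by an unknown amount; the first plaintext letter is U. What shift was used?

9

From the crib: D(3)−U(20)=-17≡9, so the shift is 9.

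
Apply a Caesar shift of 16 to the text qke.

gau

q(16): 16+16=32≡6 → g
k(10): 10+16=26≡0 → a
e(4): 4+16=20 → u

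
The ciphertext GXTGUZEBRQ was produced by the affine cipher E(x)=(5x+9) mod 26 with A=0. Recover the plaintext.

PICPXYZOMR

The inverse of 5 mod 26 is 21, since 5·21=105≡1. Apply D(y)=21·(y−9) mod 26:
G(6): 21·(6−9)=-63≡15 → P
X(23): 21·(23−9)=294≡8 → I
T(19): 21·(19−9)=210≡2 → C
G(6): 21·(6−9)=-63≡15 → P
U(20): 21·(20−9)=231≡23 → X
Z(25): 21·(25−9)=336≡24 → Y
E(4): 21·(4−9)=-105≡25 → Z
B(1): 21·(1−9)=-168≡14 → O
R(17): 21·(17−9)=168≡12 → M
Q(16): 21·(16−9)=147≡17 → R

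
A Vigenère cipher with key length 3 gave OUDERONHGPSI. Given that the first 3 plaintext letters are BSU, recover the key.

Subtract each crib letter from the matching ciphertext letter (mod 26):
O(14)−B(1)=13 → N
U(20)−S(18)=2 → C
D(3)−U(20)=-17≡9 → J

NCJ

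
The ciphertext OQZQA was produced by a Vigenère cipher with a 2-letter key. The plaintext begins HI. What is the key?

HI

Subtract each crib letter from the matching ciphertext letter (mod 26):
O(14)−H(7)=7 → H
Q(16)−I(8)=8 → I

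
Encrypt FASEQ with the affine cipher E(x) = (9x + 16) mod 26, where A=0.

F(5): 9·5+16=61≡9 → J
A(0): 9·0+16=16 → Q
S(18): 9·18+16=178≡22 → W
E(4): 9·4+16=52≡0 → A
Q(16): 9·16+16=160≡4 → E

JQWAE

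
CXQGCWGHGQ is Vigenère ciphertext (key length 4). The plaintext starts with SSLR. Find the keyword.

Subtract each crib letter from the matching ciphertext letter (mod 26):
C(2)−S(18)=-16≡10 → K
X(23)−S(18)=5 → F
Q(16)−L(11)=5 → F
G(6)−R(17)=-11≡15 → P

KFFP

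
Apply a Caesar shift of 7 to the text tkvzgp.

t(19): 19+7=26≡0 → a
k(10): 10+7=17 → r
v(21): 21+7=28≡2 → c
z(25): 25+7=32≡6 → g
g(6): 6+7=13 → n
p(15): 15+7=22 → w

arcgnw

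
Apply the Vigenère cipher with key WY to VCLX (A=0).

Repeat the key across the message: WYWY
V(21)+W(22): 43≡17 → R
C(2)+Y(24): 26≡0 → A
L(11)+W(22): 33≡7 → H
X(23)+Y(24): 47≡21 → V

RAHV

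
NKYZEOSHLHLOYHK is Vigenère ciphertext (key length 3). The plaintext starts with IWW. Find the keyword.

FOC

Subtract each crib letter from the matching ciphertext letter (mod 26):
N(13)−I(8)=5 → F
K(10)−W(22)=-12≡14 → O
Y(24)−W(22)=2 → C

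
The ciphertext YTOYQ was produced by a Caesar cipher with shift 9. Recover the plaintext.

Y(24): 24−9=15 → P
T(19): 19−9=10 → K
O(14): 14−9=5 → F
Y(24): 24−9=15 → P
Q(16): 16−9=7 → H

PKFPH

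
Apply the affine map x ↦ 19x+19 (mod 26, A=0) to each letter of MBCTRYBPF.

M(12): 19·12+19=247≡13 → N
B(1): 19·1+19=38≡12 → M
C(2): 19·2+19=57≡5 → F
T(19): 19·19+19=380≡16 → Q
R(17): 19·17+19=342≡4 → E
Y(24): 19·24+19=475≡7 → H
B(1): 19·1+19=38≡12 → M
P(15): 19·15+19=304≡18 → S
F(5): 19·5+19=114≡10 → K

NMFQEHMSK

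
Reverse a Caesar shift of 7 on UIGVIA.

NBZOBT

U(20): 20−7=13 → N
I(8): 8−7=1 → B
G(6): 6−7=-1≡25 → Z
V(21): 21−7=14 → O
I(8): 8−7=1 → B
A(0): 0−7=-7≡19 → T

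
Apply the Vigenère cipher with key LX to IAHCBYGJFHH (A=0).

Repeat the key across the message: LXLXLXLXLXL
I(8)+L(11): 19 → T
A(0)+X(23): 23 → X
H(7)+L(11): 18 → S
C(2)+X(23): 25 → Z
B(1)+L(11): 12 → M
Y(24)+X(23): 47≡21 → V
G(6)+L(11): 17 → R
J(9)+X(23): 32≡6 → G
F(5)+L(11): 16 → Q
H(7)+X(23): 30≡4 → E
H(7)+L(11): 18 → S

TXSZMVRGQES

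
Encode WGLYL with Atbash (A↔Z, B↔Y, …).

W(22) → D(3)
G(6) → T(19)
L(11) → O(14)
Y(24) → B(1)
L(11) → O(14)

DTOBO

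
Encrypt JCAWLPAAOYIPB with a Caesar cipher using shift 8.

RKIETXIIWGQXJ

J(9): 9+8=17 → R
C(2): 2+8=10 → K
A(0): 0+8=8 → I
W(22): 22+8=30≡4 → E
L(11): 11+8=19 → T
P(15): 15+8=23 → X
A(0): 0+8=8 → I
A(0): 0+8=8 → I
O(14): 14+8=22 → W
Y(24): 24+8=32≡6 → G
I(8): 8+8=16 → Q
P(15): 15+8=23 → X
B(1): 1+8=9 → J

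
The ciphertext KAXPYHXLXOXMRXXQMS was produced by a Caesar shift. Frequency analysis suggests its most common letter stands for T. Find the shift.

The most frequent ciphertext letter is X (appears 6 times).
X is position 23; T is position 19.
Shift = 4.

4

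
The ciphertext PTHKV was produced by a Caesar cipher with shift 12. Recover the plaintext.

DHVYJ

P(15): 15−12=3 → D
T(19): 19−12=7 → H
H(7): 7−12=-5≡21 → V
K(10): 10−12=-2≡24 → Y
V(21): 21−12=9 → J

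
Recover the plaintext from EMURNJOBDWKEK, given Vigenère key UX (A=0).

KPAUTMUEJZQHQ

Repeat the key across the ciphertext: UXUXUXUXUXUXU
E(4)−U(20): -16≡10 → K
M(12)−X(23): -11≡15 → P
U(20)−U(20): 0 → A
R(17)−X(23): -6≡20 → U
N(13)−U(20): -7≡19 → T
J(9)−X(23): -14≡12 → M
O(14)−U(20): -6≡20 → U
B(1)−X(23): -22≡4 → E
D(3)−U(20): -17≡9 → J
W(22)−X(23): -1≡25 → Z
K(10)−U(20): -10≡16 → Q
E(4)−X(23): -19≡7 → H
K(10)−U(20): -10≡16 → Q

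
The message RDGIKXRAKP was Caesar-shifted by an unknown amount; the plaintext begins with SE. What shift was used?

25

From the crib: R(17)−S(18)=-1≡25, so the shift is 25.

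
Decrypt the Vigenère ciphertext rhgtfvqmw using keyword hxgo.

kkafyykyp

Repeat the key across the ciphertext: hxgohxgoh
r(17)−h(7): 10 → k
h(7)−x(23): -16≡10 → k
g(6)−g(6): 0 → a
t(19)−o(14): 5 → f
f(5)−h(7): -2≡24 → y
v(21)−x(23): -2≡24 → y
q(16)−g(6): 10 → k
m(12)−o(14): -2≡24 → y
w(22)−h(7): 15 → p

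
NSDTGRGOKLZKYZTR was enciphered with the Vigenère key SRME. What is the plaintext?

Repeat the key across the ciphertext: SRMESRMESRMESRME
N(13)−S(18): -5≡21 → V
S(18)−R(17): 1 → B
D(3)−M(12): -9≡17 → R
T(19)−E(4): 15 → P
G(6)−S(18): -12≡14 → O
R(17)−R(17): 0 → A
G(6)−M(12): -6≡20 → U
O(14)−E(4): 10 → K
K(10)−S(18): -8≡18 → S
L(11)−R(17): -6≡20 → U
Z(25)−M(12): 13 → N
K(10)−E(4): 6 → G
Y(24)−S(18): 6 → G
Z(25)−R(17): 8 → I
T(19)−M(12): 7 → H
R(17)−E(4): 13 → N

VBRPOAUKSUNGGIHN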